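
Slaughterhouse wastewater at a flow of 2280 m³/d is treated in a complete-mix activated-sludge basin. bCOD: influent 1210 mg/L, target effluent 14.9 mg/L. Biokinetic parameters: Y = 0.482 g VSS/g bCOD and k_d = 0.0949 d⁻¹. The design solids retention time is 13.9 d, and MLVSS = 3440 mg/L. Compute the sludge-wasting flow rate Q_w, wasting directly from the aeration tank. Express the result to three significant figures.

Rearranging the biomass balance for a CMAS with decay, V = Y·Q·ΔS·θ_c / [X·(1+k_d θ_c)] = 0.482 × 2280 × (1210 − 14.9) × 13.9 / [3440 × (1 + 0.0949 × 13.9)] = 1.83×10^7 / 7978 = 2288 m³.
Wasting from the aeration tank: Q_w = V / θ_c = 2288 / 13.9 = 164.6 m³/d.

Q_w ≈ 165 m³/d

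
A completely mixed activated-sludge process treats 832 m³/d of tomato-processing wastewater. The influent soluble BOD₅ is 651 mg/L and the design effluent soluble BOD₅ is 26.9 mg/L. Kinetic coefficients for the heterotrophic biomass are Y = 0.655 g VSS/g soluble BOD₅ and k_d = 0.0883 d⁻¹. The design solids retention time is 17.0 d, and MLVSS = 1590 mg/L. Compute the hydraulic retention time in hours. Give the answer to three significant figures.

τ ≈ 41.9 h

From the SRT design equation V = Y Q (S₀−S) θ_c / [X (1 + k_d θ_c)] = 0.655 × 832 × (651 − 26.9) × 17.0 / [1590 × (1 + 0.0883 × 17.0)] = 5.78×10^6 / 3977 = 1454 m³.
Hydraulic retention time τ = V/Q = 1454 / 832 = 1.747 d = 41.94 h.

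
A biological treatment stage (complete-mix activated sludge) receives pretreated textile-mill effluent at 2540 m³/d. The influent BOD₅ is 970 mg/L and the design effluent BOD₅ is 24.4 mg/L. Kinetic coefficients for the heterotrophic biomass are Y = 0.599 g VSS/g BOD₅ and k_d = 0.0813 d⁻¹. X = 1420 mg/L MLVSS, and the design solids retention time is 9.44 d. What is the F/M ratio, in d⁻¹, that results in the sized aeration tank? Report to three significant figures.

F/M ≈ 0.321 d⁻¹

Steady-state biomass mass balance: V·X·(1 + k_d·θ_c) = Y·Q·(S₀ − S)·θ_c, so V = 0.599 × 2540 × (970 − 24.4) × 9.44 / [1420 × (1 + 0.0813 × 9.44)] = 1.36×10^7 / 2510 = 5411 m³.
F/M = Q·S₀ / (V·X) = 2540 × 970 / (5411 × 1420) = 0.3206 g BOD₅·(g VSS·d)⁻¹.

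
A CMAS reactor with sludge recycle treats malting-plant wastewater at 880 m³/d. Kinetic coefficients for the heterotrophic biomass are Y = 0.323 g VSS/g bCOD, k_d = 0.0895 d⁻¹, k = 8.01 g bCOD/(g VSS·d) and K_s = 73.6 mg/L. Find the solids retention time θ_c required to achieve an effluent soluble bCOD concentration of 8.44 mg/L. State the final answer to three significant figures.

At the target effluent, Y k S/(K_s+S) = 0.323×8.01×8.44/82.04 = 0.2662 d⁻¹.
θ_c = 1/(μ − k_d) = 1/(0.2662 − 0.0895) = 1/0.1767 = 5.660 d.

θ_c ≈ 5.66 d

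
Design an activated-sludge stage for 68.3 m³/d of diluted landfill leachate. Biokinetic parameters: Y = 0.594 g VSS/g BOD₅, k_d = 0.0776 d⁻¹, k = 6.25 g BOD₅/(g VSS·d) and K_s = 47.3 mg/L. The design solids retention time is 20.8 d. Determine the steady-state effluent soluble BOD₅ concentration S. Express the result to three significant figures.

For a completely mixed reactor with recycle the Lawrence–McCarty relation gives S = K_s·(1 + k_d·θ_c) / [θ_c·(Y·k − k_d) − 1] = 47.3 × (1 + 0.0776 × 20.8) / [20.8 × (0.594 × 6.25 − 0.0776) − 1] = 123.6 / 74.61 = 1.657 mg/L.

S ≈ 1.66 mg/L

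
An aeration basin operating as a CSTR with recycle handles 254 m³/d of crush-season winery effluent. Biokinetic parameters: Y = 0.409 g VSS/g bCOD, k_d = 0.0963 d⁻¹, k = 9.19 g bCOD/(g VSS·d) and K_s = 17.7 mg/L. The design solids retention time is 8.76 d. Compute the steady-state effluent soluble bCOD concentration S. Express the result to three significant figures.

S ≈ 1.05 mg/L

For a completely mixed reactor with recycle the Lawrence–McCarty relation gives S = K_s·(1 + k_d·θ_c) / [θ_c·(Y·k − k_d) − 1] = 17.7 × (1 + 0.0963 × 8.76) / [8.76 × (0.409 × 9.19 − 0.0963) − 1] = 32.63 / 31.08 = 1.050 mg/L.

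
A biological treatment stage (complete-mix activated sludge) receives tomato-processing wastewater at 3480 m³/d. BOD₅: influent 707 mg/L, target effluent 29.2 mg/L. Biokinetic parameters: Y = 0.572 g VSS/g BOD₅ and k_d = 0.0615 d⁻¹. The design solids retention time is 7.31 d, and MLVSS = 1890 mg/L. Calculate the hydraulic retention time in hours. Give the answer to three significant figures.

τ ≈ 24.8 h

Rearranging the biomass balance for a CMAS with decay, V = Y·Q·ΔS·θ_c / [X·(1+k_d θ_c)] = 0.572 × 3480 × (707 − 29.2) × 7.31 / [1890 × (1 + 0.0615 × 7.31)] = 9.86×10^6 / 2740 = 3600 m³.
HRT = V/Q = 3600 m³ / 3480 m³·d⁻¹ = 1.034 d × 24 = 24.83 h.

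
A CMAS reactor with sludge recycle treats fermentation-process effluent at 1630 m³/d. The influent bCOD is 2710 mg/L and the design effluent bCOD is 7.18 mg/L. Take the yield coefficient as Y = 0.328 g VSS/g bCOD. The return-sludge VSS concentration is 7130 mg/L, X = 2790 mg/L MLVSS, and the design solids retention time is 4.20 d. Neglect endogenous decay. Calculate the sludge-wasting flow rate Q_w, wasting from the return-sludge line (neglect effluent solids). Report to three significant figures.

V·X = Y·Q·ΔS·θ_c gives V = 0.328 × 1630 × (2710 − 7.18) × 4.20 / 2790 = 2175 m³.
θ_c = V·X/(Q_w·X_r) when wasting from the recycle, so Q_w = V·X/(θ_c·X_r) = 2175 × 2790 / (4.20 × 7130) = 202.7 m³/d.

Q_w ≈ 203 m³/d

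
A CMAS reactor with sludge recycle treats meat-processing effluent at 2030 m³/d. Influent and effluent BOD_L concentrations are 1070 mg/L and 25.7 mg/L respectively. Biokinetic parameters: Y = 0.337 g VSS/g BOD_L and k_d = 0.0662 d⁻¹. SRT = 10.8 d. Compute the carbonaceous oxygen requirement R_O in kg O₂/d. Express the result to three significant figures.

R_O ≈ 1530 kg O₂/d

The observed yield is Y_obs = Y/(1 + k_d·θ_c) = 0.337 / (1 + 0.0662 × 10.8) = 0.337 / 1.715 = 0.1965 g VSS per g BOD_L removed.
Mass of BOD_L removed per day: Q(S₀ − S) = 2030 × 1044 g/m³ = 2120 kg/d.
Biomass synthesised: P_X = Y_obs × 2120 = 416.6 kg VSS/d.
R_O = Q·(S₀ − S) − 1.42·P_X = 2120 − 1.42 × 416.6 = 1528 kg O₂/d.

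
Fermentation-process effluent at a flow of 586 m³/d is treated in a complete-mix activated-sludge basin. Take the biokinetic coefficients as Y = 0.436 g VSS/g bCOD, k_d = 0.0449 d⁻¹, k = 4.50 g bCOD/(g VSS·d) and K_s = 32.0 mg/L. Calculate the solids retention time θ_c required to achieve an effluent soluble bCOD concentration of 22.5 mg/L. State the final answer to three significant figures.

From 1/θ_c = Y·k·S/(K_s + S) − k_d: Y·k·S/(K_s+S) = 0.436 × 4.50 × 22.5 / (32.0 + 22.5) = 0.8100 d⁻¹.
1/θ_c = 0.8100 − 0.0449 = 0.7651 d⁻¹, so θ_c = 1.307 d.

θ_c ≈ 1.31 d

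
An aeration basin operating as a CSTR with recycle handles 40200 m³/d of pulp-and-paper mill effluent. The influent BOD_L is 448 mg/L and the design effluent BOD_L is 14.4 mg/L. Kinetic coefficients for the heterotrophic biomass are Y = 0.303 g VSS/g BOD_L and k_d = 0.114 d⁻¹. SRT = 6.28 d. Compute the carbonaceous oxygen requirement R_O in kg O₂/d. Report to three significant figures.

The observed yield is Y_obs = Y/(1 + k_d·θ_c) = 0.303 / (1 + 0.114 × 6.28) = 0.303 / 1.716 = 0.1766 g VSS per g BOD_L removed.
Mass of BOD_L removed per day: Q(S₀ − S) = 40200 × 433.6 g/m³ = 17431 kg/d.
P_X = Y_obs·Q·(S₀ − S) = 0.1766 × 17431 = 3078 kg VSS/d.
R_O = Q·(S₀ − S) − 1.42·P_X = 17431 − 1.42 × 3078 = 13060 kg O₂/d.

R_O ≈ 13100 kg O₂/d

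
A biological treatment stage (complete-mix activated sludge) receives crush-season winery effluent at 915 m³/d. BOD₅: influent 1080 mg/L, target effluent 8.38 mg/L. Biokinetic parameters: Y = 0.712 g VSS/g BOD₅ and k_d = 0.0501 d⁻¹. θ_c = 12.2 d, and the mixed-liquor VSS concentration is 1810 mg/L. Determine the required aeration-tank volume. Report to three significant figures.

V ≈ 2920 m³

From the SRT design equation V = Y Q (S₀−S) θ_c / [X (1 + k_d θ_c)] = 0.712 × 915 × (1080 − 8.38) × 12.2 / [1810 × (1 + 0.0501 × 12.2)] = 8.52×10^6 / 2916 = 2921 m³.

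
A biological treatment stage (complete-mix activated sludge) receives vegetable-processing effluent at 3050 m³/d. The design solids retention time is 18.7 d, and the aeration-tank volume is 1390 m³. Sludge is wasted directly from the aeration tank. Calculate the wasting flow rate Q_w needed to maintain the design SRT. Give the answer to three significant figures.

Q_w ≈ 74.3 m³/d

For wasting at MLVSS concentration, Q_w = V/θ_c = 1390/18.7 = 74.33 m³/d.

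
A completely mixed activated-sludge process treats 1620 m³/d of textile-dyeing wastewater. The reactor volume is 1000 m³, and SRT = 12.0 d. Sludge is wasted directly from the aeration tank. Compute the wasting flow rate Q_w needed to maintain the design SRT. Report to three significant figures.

Q_w ≈ 83.3 m³/d

For wasting at MLVSS concentration, Q_w = V/θ_c = 1000/12.0 = 83.33 m³/d.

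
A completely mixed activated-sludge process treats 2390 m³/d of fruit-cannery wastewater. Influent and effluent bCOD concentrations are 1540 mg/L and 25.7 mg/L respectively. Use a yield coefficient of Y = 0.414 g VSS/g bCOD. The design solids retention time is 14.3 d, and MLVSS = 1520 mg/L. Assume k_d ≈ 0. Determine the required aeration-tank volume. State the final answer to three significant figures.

V ≈ 14100 m³

V·X = Y·Q·ΔS·θ_c gives V = 0.414 × 2390 × (1540 − 25.7) × 14.3 / 1520 = 14096 m³.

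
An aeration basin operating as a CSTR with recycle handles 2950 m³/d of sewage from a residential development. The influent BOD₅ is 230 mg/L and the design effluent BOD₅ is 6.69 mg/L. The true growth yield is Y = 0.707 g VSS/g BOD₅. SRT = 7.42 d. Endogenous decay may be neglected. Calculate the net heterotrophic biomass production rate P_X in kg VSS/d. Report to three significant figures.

P_X ≈ 466 kg VSS/d

Since k_d ≈ 0, Y_obs = Y = 0.707 g VSS/g BOD₅.
Substrate removed = Q·(S₀ − S) = 2950 m³/d × (230 − 6.69) g/m³ = 6.59×10^5 g/d = 658.8 kg/d.
P_X = Y_obs · Q(S₀ − S) = 0.7070 × 658.8 = 465.7 kg VSS/d.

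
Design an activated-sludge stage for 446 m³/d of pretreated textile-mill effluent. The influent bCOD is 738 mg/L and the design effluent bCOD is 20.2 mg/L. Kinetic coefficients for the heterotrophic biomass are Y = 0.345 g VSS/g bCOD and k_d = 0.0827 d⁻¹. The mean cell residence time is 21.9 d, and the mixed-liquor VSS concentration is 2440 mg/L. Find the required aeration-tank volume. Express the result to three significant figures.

Rearranging the biomass balance for a CMAS with decay, V = Y·Q·ΔS·θ_c / [X·(1+k_d θ_c)] = 0.345 × 446 × (738 − 20.2) × 21.9 / [2440 × (1 + 0.0827 × 21.9)] = 2.42×10^6 / 6859 = 352.6 m³.

V ≈ 353 m³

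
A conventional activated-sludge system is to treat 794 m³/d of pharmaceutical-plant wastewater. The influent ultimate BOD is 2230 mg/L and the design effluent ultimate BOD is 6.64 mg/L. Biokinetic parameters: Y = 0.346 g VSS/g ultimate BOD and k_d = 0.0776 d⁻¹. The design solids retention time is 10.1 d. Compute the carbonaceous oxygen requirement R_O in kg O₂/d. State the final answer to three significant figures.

Y_obs = Y / (1 + k_d θ_c) = 0.346 / (1 + 0.0776 × 10.1) = 0.346 / 1.784 = 0.1940.
Q·(S₀ − S) = 794 × (2230 − 6.64) × 10⁻³ = 1765 kg/d removed.
Biomass synthesised: P_X = Y_obs × 1765 = 342.4 kg VSS/d.
Carbonaceous O₂ demand = substrate oxidised − cell-mass equivalent = 1765 − 1.42 × 342.4 = 1279 kg O₂/d.

R_O ≈ 1280 kg O₂/d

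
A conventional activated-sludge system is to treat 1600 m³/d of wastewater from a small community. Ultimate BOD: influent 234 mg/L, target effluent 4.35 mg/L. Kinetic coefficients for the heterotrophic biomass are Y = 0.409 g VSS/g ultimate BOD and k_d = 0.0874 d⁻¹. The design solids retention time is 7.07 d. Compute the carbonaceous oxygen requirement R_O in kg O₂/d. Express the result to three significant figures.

Correct the yield for decay: Y_obs = Y/(1 + k_d θ_c) = 0.409 / (1 + 0.0874 × 7.07) = 0.409 / 1.618 = 0.2528.
Q·(S₀ − S) = 1600 × (234 − 4.35) × 10⁻³ = 367.4 kg/d removed.
Net sludge production P_X = 0.2528 × 367.4 = 92.89 kg VSS/d.
Carbonaceous O₂ demand = substrate oxidised − cell-mass equivalent = 367.4 − 1.42 × 92.89 = 235.5 kg O₂/d.

R_O ≈ 236 kg O₂/d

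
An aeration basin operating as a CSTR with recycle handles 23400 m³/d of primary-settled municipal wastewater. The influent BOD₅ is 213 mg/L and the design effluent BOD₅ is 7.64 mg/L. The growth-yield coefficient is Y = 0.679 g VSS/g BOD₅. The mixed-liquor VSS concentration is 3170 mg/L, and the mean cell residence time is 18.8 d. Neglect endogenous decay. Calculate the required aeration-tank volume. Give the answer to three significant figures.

V·X = Y·Q·ΔS·θ_c gives V = 0.679 × 23400 × (213 − 7.64) × 18.8 / 3170 = 19351 m³.

V ≈ 19400 m³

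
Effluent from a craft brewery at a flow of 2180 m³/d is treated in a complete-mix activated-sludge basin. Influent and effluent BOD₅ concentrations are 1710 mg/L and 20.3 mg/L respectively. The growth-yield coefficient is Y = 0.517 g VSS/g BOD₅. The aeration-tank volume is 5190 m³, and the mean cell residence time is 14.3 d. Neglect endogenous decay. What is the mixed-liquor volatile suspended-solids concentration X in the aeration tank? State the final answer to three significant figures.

X = Y·Q·ΔS·θ_c / V = 0.517 × 2180 × (1710 − 20.3) × 14.3 / 5190 = 5247 mg/L.

X ≈ 5250 mg/L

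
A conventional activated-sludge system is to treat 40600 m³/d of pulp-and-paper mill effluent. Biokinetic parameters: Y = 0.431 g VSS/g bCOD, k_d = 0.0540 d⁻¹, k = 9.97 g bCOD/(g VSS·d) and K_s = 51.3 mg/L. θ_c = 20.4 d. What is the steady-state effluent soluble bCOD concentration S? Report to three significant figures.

S ≈ 1.26 mg/L

For a completely mixed reactor with recycle the Lawrence–McCarty relation gives S = K_s·(1 + k_d·θ_c) / [θ_c·(Y·k − k_d) − 1] = 51.3 × (1 + 0.0540 × 20.4) / [20.4 × (0.431 × 9.97 − 0.0540) − 1] = 107.8 / 85.56 = 1.260 mg/L.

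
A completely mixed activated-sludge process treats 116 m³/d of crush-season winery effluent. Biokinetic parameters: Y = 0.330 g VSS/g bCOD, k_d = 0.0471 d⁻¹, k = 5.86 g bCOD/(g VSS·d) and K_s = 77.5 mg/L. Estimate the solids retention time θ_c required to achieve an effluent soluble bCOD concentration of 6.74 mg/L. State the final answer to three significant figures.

Specific growth rate at S = 6.74 mg/L: μ = YkS/(K_s+S) = 0.330·5.86·6.74/(77.5+6.74) = 0.1547 d⁻¹.
1/θ_c = 0.1547 − 0.0471 = 0.1076 d⁻¹, so θ_c = 9.292 d.

θ_c ≈ 9.29 d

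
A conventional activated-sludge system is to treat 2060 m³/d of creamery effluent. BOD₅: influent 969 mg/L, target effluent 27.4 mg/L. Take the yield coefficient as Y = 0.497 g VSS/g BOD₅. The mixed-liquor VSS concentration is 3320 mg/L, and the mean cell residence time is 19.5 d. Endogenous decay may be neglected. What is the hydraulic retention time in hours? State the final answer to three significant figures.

Biomass mass balance (decay neglected): V·X = Y·Q·(S₀ − S)·θ_c, so V = 0.497 × 2060 × (969 − 27.4) × 19.5 / 3320 = 5662 m³.
HRT = V/Q = 5662 m³ / 2060 m³·d⁻¹ = 2.749 d × 24 = 65.97 h.

τ ≈ 66.0 h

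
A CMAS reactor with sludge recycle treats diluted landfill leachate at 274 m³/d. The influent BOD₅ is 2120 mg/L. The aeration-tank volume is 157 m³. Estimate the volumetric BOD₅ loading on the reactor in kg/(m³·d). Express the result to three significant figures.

L_v ≈ 3.70 kg BOD₅/(m³·d)

Volumetric loading L_v = Q·S₀ / V = 274 × 2120 g/m³ / 157.0 m³ = 3700 g/(m³·d) = 3.700 kg BOD₅/(m³·d).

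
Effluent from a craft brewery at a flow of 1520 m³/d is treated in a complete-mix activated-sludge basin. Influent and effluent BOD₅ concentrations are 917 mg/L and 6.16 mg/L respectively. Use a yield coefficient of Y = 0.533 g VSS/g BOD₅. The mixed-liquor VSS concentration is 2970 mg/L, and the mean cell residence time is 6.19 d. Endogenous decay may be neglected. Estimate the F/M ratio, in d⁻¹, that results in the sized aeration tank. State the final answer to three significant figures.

F/M ≈ 0.305 d⁻¹

V·X = Y·Q·ΔS·θ_c gives V = 0.533 × 1520 × (917 − 6.16) × 6.19 / 2970 = 1538 m³.
Food-to-microorganism ratio F/M = Q S₀ / (V X) = 1520 × 917 / (1538 × 2970) = 0.3051 d⁻¹.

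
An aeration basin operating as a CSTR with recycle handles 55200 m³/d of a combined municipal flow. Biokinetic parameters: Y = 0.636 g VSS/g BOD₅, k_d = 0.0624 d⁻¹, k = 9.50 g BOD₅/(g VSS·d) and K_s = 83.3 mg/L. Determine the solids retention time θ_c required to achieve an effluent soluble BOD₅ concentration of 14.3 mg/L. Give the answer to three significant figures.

θ_c ≈ 1.22 d

From 1/θ_c = Y·k·S/(K_s + S) − k_d: Y·k·S/(K_s+S) = 0.636 × 9.50 × 14.3 / (83.3 + 14.3) = 0.8853 d⁻¹.
Then 1/θ_c = μ − k_d = 0.8853 − 0.0624 = 0.8229 d⁻¹, giving θ_c = 1.215 d.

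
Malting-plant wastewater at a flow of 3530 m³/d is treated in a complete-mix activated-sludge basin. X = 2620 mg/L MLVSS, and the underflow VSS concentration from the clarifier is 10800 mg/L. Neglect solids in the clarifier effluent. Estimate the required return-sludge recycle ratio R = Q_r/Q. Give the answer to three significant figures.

R ≈ 0.320

Mass balance around the secondary clarifier (neglecting effluent solids): R = X / (X_r − X) = 2620 / (10800 − 2620) = 0.3203.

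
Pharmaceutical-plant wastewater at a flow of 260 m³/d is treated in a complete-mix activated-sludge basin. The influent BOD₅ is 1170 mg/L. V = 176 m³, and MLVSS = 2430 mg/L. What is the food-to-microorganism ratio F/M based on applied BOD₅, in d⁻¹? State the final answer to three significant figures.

F/M = Q·S₀ / (V·X) = 260 × 1170 / (176.0 × 2430) = 0.7113 g BOD₅·(g VSS·d)⁻¹.

F/M ≈ 0.711 d⁻¹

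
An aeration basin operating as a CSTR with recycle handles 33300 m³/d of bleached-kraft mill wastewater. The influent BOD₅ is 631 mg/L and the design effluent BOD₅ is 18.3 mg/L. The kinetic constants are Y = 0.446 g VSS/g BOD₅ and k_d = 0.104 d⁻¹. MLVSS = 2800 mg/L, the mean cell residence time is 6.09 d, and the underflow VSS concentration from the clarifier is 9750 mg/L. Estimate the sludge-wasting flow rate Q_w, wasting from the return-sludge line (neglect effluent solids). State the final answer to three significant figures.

Q_w ≈ 571 m³/d

Steady-state biomass mass balance: V·X·(1 + k_d·θ_c) = Y·Q·(S₀ − S)·θ_c, so V = 0.446 × 33300 × (631 − 18.3) × 6.09 / [2800 × (1 + 0.104 × 6.09)] = 5.54×10^7 / 4573 = 12117 m³.
Q_w = (V·X)/(θ_c X_r) = 12117 × 2800 / (6.09 × 9750) = 571.4 m³/d.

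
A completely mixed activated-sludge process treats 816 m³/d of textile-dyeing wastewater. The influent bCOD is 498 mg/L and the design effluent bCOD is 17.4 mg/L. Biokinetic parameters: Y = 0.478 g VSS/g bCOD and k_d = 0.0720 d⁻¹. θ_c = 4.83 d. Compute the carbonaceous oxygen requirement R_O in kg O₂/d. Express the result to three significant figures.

Y_obs = Y / (1 + k_d θ_c) = 0.478 / (1 + 0.0720 × 4.83) = 0.478 / 1.348 = 0.3547.
Substrate removed = Q·(S₀ − S) = 816 m³/d × (498 − 17.4) g/m³ = 3.92×10^5 g/d = 392.2 kg/d.
P_X = Y_obs·Q·(S₀ − S) = 0.3547 × 392.2 = 139.1 kg VSS/d.
Carbonaceous O₂ demand = substrate oxidised − cell-mass equivalent = 392.2 − 1.42 × 139.1 = 194.7 kg O₂/d.

R_O ≈ 195 kg O₂/d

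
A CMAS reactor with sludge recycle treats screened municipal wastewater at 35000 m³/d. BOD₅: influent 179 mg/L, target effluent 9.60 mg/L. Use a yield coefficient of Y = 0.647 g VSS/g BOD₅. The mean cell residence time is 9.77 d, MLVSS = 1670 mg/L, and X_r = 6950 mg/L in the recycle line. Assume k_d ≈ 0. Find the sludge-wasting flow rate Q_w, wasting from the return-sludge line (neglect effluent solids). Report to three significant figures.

Q_w ≈ 552 m³/d

Biomass mass balance (decay neglected): V·X = Y·Q·(S₀ − S)·θ_c, so V = 0.647 × 35000 × (179 − 9.60) × 9.77 / 1670 = 22442 m³.
Q_w = (V·X)/(θ_c X_r) = 22442 × 1670 / (9.77 × 6950) = 552.0 m³/d.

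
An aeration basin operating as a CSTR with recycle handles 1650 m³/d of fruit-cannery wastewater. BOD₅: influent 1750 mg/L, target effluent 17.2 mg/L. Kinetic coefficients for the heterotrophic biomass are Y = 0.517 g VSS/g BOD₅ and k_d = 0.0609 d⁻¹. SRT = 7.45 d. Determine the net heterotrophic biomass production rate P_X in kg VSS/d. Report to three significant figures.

Y_obs = Y / (1 + k_d θ_c) = 0.517 / (1 + 0.0609 × 7.45) = 0.517 / 1.454 = 0.3556.
Mass of BOD₅ removed per day: Q(S₀ − S) = 1650 × 1733 g/m³ = 2859 kg/d.
Net biomass production P_X = Y_obs × Q·(S₀ − S) = 0.3556 × 2859 = 1017 kg VSS/d.

P_X ≈ 1020 kg VSS/d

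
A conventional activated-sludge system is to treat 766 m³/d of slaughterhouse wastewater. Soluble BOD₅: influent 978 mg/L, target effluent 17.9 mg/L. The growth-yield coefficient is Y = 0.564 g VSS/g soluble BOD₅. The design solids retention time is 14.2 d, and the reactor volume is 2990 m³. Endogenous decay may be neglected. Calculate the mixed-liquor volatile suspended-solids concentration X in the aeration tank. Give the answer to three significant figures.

From V·X = Y·Q·(S₀ − S)·θ_c (decay neglected): X = 0.564 × 766 × (978 − 17.9) × 14.2 / 2990 = 1970 mg/L.

X ≈ 1970 mg/L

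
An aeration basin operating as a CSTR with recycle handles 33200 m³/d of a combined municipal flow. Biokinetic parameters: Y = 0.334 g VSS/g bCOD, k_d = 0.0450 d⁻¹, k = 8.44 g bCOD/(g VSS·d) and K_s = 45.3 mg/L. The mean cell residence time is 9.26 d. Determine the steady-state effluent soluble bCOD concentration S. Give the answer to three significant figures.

For a completely mixed reactor with recycle the Lawrence–McCarty relation gives S = K_s·(1 + k_d·θ_c) / [θ_c·(Y·k − k_d) − 1] = 45.3 × (1 + 0.0450 × 9.26) / [9.26 × (0.334 × 8.44 − 0.0450) − 1] = 64.18 / 24.69 = 2.600 mg/L.

S ≈ 2.60 mg/L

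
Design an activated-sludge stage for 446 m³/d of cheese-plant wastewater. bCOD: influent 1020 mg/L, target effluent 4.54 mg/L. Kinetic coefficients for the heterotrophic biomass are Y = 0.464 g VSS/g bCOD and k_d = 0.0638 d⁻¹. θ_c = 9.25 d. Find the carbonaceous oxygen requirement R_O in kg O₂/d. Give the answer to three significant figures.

R_O ≈ 265 kg O₂/d

The observed yield is Y_obs = Y/(1 + k_d·θ_c) = 0.464 / (1 + 0.0638 × 9.25) = 0.464 / 1.590 = 0.2918 g VSS per g bCOD removed.
Q·(S₀ − S) = 446 × (1020 − 4.54) × 10⁻³ = 452.9 kg/d removed.
P_X = Y_obs·Q·(S₀ − S) = 0.2918 × 452.9 = 132.2 kg VSS/d.
R_O = Q·ΔS − 1.42 P_X = 452.9 − 187.7 = 265.2 kg O₂/d.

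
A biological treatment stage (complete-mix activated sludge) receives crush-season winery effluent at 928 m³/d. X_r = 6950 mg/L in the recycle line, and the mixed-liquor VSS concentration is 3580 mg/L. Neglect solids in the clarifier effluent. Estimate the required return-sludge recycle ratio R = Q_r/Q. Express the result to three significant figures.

R ≈ 1.06

Solids balance on the clarifier gives (1+R)X = R·X_r, so R = X/(X_r − X) = 3580 / (6950 − 3580) = 1.062.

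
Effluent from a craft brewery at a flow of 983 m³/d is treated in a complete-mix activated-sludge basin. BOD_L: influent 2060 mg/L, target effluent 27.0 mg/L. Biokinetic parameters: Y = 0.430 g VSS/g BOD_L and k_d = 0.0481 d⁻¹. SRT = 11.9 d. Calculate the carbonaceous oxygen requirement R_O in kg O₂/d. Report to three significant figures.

Observed yield with endogenous decay: Y_obs = Y / (1 + k_d·θ_c) = 0.430 / (1 + 0.0481 × 11.9) = 0.430 / 1.572 = 0.2735 g VSS/g BOD_L.
Substrate removed = Q·(S₀ − S) = 983 m³/d × (2060 − 27.0) g/m³ = 2×10^6 g/d = 1998 kg/d.
Biomass synthesised: P_X = Y_obs × 1998 = 546.5 kg VSS/d.
R_O = Q·ΔS − 1.42 P_X = 1998 − 776.0 = 1222 kg O₂/d.

R_O ≈ 1220 kg O₂/d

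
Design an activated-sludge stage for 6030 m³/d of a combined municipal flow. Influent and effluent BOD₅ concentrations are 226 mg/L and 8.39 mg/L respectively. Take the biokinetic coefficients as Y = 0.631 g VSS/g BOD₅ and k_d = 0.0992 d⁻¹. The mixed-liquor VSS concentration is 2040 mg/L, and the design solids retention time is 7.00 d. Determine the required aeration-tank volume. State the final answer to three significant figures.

V ≈ 1680 m³

Rearranging the biomass balance for a CMAS with decay, V = Y·Q·ΔS·θ_c / [X·(1+k_d θ_c)] = 0.631 × 6030 × (226 − 8.39) × 7.00 / [2040 × (1 + 0.0992 × 7.00)] = 5.8×10^6 / 3457 = 1677 m³.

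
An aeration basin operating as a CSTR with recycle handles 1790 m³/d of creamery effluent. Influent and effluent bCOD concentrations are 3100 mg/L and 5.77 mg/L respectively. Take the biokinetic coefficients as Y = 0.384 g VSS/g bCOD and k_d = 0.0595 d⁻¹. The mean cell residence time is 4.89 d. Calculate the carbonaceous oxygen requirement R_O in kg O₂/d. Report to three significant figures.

Y_obs = Y / (1 + k_d θ_c) = 0.384 / (1 + 0.0595 × 4.89) = 0.384 / 1.291 = 0.2975.
Mass of bCOD removed per day: Q(S₀ − S) = 1790 × 3094 g/m³ = 5539 kg/d.
P_X = Y_obs·Q·(S₀ − S) = 0.2975 × 5539 = 1648 kg VSS/d.
R_O = Q·ΔS − 1.42 P_X = 5539 − 2339 = 3199 kg O₂/d.

R_O ≈ 3200 kg O₂/d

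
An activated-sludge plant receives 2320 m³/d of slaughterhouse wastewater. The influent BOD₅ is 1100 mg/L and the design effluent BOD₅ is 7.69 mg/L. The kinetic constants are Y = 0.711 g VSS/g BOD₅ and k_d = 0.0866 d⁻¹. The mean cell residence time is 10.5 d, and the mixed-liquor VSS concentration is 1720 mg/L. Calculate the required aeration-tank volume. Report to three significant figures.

Rearranging the biomass balance for a CMAS with decay, V = Y·Q·ΔS·θ_c / [X·(1+k_d θ_c)] = 0.711 × 2320 × (1100 − 7.69) × 10.5 / [1720 × (1 + 0.0866 × 10.5)] = 1.89×10^7 / 3284 = 5761 m³.

V ≈ 5760 m³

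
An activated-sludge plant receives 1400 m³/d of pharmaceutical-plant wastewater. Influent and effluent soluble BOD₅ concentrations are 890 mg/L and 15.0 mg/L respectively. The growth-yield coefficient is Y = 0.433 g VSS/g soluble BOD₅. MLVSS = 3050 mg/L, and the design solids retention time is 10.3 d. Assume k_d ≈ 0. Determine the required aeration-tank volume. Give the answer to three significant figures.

Biomass mass balance (decay neglected): V·X = Y·Q·(S₀ − S)·θ_c, so V = 0.433 × 1400 × (890 − 15.0) × 10.3 / 3050 = 1791 m³.

V ≈ 1790 m³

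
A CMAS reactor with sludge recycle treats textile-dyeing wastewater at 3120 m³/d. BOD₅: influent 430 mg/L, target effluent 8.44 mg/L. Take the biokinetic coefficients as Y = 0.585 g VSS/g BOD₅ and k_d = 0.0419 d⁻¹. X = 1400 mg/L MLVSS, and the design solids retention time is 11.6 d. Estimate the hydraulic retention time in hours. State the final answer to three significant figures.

From the SRT design equation V = Y Q (S₀−S) θ_c / [X (1 + k_d θ_c)] = 0.585 × 3120 × (430 − 8.44) × 11.6 / [1400 × (1 + 0.0419 × 11.6)] = 8.93×10^6 / 2080 = 4290 m³.
Hydraulic retention time τ = V/Q = 4290 / 3120 = 1.375 d = 33.00 h.

τ ≈ 33.0 h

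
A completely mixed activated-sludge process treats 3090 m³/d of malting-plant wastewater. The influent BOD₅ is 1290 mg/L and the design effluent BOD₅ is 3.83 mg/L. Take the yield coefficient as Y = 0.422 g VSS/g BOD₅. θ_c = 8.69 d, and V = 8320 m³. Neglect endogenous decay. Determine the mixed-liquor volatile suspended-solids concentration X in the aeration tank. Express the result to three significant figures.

X ≈ 1750 mg/L

From V·X = Y·Q·(S₀ − S)·θ_c (decay neglected): X = 0.422 × 3090 × (1290 − 3.83) × 8.69 / 8320 = 1752 mg/L.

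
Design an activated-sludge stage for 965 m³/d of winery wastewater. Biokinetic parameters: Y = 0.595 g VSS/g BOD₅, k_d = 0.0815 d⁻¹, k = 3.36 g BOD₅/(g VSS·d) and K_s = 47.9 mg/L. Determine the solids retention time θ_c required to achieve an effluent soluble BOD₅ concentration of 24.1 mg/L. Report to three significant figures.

θ_c ≈ 1.70 d

At the target effluent, Y k S/(K_s+S) = 0.595×3.36×24.1/72.00 = 0.6692 d⁻¹.
θ_c = 1/(μ − k_d) = 1/(0.6692 − 0.0815) = 1/0.5877 = 1.702 d.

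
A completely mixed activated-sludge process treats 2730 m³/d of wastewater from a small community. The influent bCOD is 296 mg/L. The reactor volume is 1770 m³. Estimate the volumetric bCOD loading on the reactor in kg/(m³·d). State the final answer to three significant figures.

L_v = Q S₀ / V = 2730 × 296 × 10⁻³ / 1770 = 0.4565 kg/(m³·d).

L_v ≈ 0.457 kg bCOD/(m³·d)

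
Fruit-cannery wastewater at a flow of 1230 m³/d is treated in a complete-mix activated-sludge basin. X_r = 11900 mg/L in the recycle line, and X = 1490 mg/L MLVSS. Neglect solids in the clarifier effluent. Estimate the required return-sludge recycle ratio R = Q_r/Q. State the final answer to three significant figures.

Solids balance on the clarifier gives (1+R)X = R·X_r, so R = X/(X_r − X) = 1490 / (11900 − 1490) = 0.1431.

R ≈ 0.143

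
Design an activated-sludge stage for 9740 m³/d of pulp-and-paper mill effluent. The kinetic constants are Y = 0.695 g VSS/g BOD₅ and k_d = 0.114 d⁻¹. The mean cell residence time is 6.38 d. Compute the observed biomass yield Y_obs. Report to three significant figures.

Y_obs ≈ 0.402 g VSS/g BOD₅

The observed yield is Y_obs = Y/(1 + k_d·θ_c) = 0.695 / (1 + 0.114 × 6.38) = 0.695 / 1.727 = 0.4024 g VSS per g BOD₅ removed.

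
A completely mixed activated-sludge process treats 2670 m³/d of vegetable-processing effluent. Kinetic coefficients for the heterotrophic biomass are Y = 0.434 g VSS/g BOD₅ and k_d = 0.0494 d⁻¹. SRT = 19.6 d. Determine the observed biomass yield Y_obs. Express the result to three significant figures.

Y_obs ≈ 0.221 g VSS/g BOD₅

Correct the yield for decay: Y_obs = Y/(1 + k_d θ_c) = 0.434 / (1 + 0.0494 × 19.6) = 0.434 / 1.968 = 0.2205.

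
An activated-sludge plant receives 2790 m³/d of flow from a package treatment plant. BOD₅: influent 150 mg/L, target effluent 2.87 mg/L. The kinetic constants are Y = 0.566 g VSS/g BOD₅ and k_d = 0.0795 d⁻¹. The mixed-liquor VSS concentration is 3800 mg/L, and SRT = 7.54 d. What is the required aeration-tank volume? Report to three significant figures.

V ≈ 288 m³

Steady-state biomass mass balance: V·X·(1 + k_d·θ_c) = Y·Q·(S₀ − S)·θ_c, so V = 0.566 × 2790 × (150 − 2.87) × 7.54 / [3800 × (1 + 0.0795 × 7.54)] = 1.75×10^6 / 6078 = 288.2 m³.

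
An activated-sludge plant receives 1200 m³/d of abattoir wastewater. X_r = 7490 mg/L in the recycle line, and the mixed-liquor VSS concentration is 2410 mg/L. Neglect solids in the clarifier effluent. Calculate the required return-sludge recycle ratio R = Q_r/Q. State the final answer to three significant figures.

R ≈ 0.474

Solids balance on the clarifier gives (1+R)X = R·X_r, so R = X/(X_r − X) = 2410 / (7490 − 2410) = 0.4744.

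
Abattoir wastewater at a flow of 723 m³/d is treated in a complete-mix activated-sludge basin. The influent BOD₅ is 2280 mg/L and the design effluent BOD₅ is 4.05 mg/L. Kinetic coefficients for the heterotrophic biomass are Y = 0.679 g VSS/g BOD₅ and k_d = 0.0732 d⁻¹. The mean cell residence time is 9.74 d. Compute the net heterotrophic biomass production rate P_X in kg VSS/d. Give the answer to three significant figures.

P_X ≈ 652 kg VSS/d

Correct the yield for decay: Y_obs = Y/(1 + k_d θ_c) = 0.679 / (1 + 0.0732 × 9.74) = 0.679 / 1.713 = 0.3964.
Substrate removed = Q·(S₀ − S) = 723 m³/d × (2280 − 4.05) g/m³ = 1.65×10^6 g/d = 1646 kg/d.
Biomass produced: P_X = Y_obs·Q·ΔS = 0.3964 × 1646 ≈ 652.3 kg VSS/d.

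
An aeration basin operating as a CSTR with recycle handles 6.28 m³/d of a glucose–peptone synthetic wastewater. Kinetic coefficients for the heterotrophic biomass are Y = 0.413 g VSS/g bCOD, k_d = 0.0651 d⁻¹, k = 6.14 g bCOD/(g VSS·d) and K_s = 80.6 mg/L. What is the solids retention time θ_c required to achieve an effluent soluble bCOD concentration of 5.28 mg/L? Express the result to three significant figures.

θ_c ≈ 11.0 d

Specific growth rate at S = 5.28 mg/L: μ = YkS/(K_s+S) = 0.413·6.14·5.28/(80.6+5.28) = 0.1559 d⁻¹.
1/θ_c = 0.1559 − 0.0651 = 0.09081 d⁻¹, so θ_c = 11.01 d.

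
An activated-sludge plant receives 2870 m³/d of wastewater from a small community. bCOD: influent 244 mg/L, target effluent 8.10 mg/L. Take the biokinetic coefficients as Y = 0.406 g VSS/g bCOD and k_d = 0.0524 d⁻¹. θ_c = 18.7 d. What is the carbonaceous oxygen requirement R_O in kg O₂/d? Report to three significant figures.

R_O ≈ 480 kg O₂/d

Observed yield with endogenous decay: Y_obs = Y / (1 + k_d·θ_c) = 0.406 / (1 + 0.0524 × 18.7) = 0.406 / 1.980 = 0.2051 g VSS/g bCOD.
Q·(S₀ − S) = 2870 × (244 − 8.10) × 10⁻³ = 677.0 kg/d removed.
Net sludge production P_X = 0.2051 × 677.0 = 138.8 kg VSS/d.
R_O = Q·(S₀ − S) − 1.42·P_X = 677.0 − 1.42 × 138.8 = 479.9 kg O₂/d.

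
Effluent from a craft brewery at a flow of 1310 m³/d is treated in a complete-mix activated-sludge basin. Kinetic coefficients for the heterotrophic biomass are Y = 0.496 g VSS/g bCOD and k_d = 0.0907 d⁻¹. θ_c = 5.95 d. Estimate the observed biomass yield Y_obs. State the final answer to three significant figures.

Y_obs ≈ 0.322 g VSS/g bCOD

Correct the yield for decay: Y_obs = Y/(1 + k_d θ_c) = 0.496 / (1 + 0.0907 × 5.95) = 0.496 / 1.540 = 0.3221.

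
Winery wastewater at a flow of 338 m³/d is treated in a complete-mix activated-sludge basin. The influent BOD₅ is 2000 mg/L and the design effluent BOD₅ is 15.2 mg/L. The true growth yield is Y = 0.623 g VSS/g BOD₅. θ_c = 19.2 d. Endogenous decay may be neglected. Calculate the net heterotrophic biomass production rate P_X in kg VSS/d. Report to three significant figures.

No decay correction is needed, so Y_obs = Y = 0.623.
Substrate removed = Q·(S₀ − S) = 338 m³/d × (2000 − 15.2) g/m³ = 6.71×10^5 g/d = 670.9 kg/d.
Net biomass production P_X = Y_obs × Q·(S₀ − S) = 0.6230 × 670.9 = 417.9 kg VSS/d.

P_X ≈ 418 kg VSS/d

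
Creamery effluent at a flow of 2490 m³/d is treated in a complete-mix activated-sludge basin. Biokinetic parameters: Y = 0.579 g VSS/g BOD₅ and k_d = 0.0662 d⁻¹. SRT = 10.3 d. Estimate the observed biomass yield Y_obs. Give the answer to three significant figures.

Correct the yield for decay: Y_obs = Y/(1 + k_d θ_c) = 0.579 / (1 + 0.0662 × 10.3) = 0.579 / 1.682 = 0.3443.

Y_obs ≈ 0.344 g VSS/g BOD₅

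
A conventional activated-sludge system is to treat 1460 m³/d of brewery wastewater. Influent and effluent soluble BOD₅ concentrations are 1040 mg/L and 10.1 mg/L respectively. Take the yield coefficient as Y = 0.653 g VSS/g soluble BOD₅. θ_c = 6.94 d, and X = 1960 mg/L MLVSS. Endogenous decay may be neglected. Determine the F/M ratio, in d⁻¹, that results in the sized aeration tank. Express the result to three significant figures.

With k_d = 0 the design equation reduces to V = Y Q (S₀−S) θ_c / X = 0.653 × 1460 × (1040 − 10.1) × 6.94 / 1960 = 3477 m³.
F/M = applied load / biomass = Q·S₀/(V·X) = 1460 × 1040 / (3477 × 1960) = 0.2228 d⁻¹.

F/M ≈ 0.223 d⁻¹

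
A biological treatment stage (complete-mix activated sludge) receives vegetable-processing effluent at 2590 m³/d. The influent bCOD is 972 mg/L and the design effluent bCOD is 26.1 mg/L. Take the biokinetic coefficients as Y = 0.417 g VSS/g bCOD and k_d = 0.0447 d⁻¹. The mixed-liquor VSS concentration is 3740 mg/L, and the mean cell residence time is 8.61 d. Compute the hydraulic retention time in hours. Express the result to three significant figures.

Rearranging the biomass balance for a CMAS with decay, V = Y·Q·ΔS·θ_c / [X·(1+k_d θ_c)] = 0.417 × 2590 × (972 − 26.1) × 8.61 / [3740 × (1 + 0.0447 × 8.61)] = 8.8×10^6 / 5179 = 1698 m³.
Hydraulic retention time τ = V/Q = 1698 / 2590 = 0.6557 d = 15.74 h.

τ ≈ 15.7 h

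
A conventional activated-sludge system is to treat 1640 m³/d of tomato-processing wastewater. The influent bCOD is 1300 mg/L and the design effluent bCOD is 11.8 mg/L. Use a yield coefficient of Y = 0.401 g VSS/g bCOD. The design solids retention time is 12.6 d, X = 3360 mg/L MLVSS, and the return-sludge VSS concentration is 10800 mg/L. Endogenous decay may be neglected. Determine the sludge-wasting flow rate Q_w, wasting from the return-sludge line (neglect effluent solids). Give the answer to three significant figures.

V·X = Y·Q·ΔS·θ_c gives V = 0.401 × 1640 × (1300 − 11.8) × 12.6 / 3360 = 3177 m³.
Wasting from the return line (neglecting effluent solids): Q_w = V·X / (θ_c·X_r) = 3177 × 3360 / (12.6 × 10800) = 78.44 m³/d.

Q_w ≈ 78.4 m³/d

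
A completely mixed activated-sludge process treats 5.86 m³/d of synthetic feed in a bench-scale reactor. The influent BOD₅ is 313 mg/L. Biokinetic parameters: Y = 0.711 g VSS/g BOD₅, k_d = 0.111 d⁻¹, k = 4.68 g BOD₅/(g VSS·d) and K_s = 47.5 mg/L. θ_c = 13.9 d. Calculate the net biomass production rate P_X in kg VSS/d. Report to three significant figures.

Effluent substrate depends only on kinetics and SRT: S = K_s(1 + k_d θ_c) / [θ_c(Yk − k_d) − 1] = 47.5 × (1 + 0.111 × 13.9) / [13.9 × (0.711 × 4.68 − 0.111) − 1] = 120.8 / 43.71 = 2.763 mg/L.
Correct the yield for decay: Y_obs = Y/(1 + k_d θ_c) = 0.711 / (1 + 0.111 × 13.9) = 0.711 / 2.543 = 0.2796.
Substrate removed = Q·(S₀ − S) = 5.86 m³/d × (313 − 2.76) g/m³ = 1.82×10^3 g/d = 1.818 kg/d.
Biomass produced: P_X = Y_obs·Q·ΔS = 0.2796 × 1.818 ≈ 0.5083 kg VSS/d.

P_X ≈ 0.508 kg VSS/d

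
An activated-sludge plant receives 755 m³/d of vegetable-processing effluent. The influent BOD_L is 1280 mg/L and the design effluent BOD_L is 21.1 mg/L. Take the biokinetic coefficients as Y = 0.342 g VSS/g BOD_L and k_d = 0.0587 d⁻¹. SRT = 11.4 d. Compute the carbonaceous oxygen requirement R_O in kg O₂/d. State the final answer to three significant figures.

Observed yield with endogenous decay: Y_obs = Y / (1 + k_d·θ_c) = 0.342 / (1 + 0.0587 × 11.4) = 0.342 / 1.669 = 0.2049 g VSS/g BOD_L.
ΔS = 1280 − 21.1 = 1259 mg/L, so the substrate removal rate is 755 × 1259/1000 = 950.5 kg BOD_L/d.
Biomass synthesised: P_X = Y_obs × 950.5 = 194.7 kg VSS/d.
R_O = Q·(S₀ − S) − 1.42·P_X = 950.5 − 1.42 × 194.7 = 673.9 kg O₂/d.

R_O ≈ 674 kg O₂/d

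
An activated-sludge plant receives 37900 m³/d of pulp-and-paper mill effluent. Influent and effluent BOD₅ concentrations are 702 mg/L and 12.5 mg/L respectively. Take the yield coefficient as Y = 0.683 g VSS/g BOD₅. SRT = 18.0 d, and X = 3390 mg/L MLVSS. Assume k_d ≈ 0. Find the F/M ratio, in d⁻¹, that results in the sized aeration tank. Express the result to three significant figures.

With k_d = 0 the design equation reduces to V = Y Q (S₀−S) θ_c / X = 0.683 × 37900 × (702 − 12.5) × 18.0 / 3390 = 94769 m³.
F/M = Q·S₀ / (V·X) = 37900 × 702 / (94769 × 3390) = 0.08282 g BOD₅·(g VSS·d)⁻¹.

F/M ≈ 0.0828 d⁻¹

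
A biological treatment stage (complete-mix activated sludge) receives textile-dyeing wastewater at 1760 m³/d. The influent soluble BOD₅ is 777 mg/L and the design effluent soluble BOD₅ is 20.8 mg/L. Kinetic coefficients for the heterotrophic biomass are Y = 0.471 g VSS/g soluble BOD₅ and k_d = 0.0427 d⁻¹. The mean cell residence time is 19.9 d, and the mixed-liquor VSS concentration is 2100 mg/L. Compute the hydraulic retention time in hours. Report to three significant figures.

τ ≈ 43.8 h

Rearranging the biomass balance for a CMAS with decay, V = Y·Q·ΔS·θ_c / [X·(1+k_d θ_c)] = 0.471 × 1760 × (777 − 20.8) × 19.9 / [2100 × (1 + 0.0427 × 19.9)] = 1.25×10^7 / 3884 = 3211 m³.
τ = V/Q = 3211/1760 = 1.825 d, or 43.79 h.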